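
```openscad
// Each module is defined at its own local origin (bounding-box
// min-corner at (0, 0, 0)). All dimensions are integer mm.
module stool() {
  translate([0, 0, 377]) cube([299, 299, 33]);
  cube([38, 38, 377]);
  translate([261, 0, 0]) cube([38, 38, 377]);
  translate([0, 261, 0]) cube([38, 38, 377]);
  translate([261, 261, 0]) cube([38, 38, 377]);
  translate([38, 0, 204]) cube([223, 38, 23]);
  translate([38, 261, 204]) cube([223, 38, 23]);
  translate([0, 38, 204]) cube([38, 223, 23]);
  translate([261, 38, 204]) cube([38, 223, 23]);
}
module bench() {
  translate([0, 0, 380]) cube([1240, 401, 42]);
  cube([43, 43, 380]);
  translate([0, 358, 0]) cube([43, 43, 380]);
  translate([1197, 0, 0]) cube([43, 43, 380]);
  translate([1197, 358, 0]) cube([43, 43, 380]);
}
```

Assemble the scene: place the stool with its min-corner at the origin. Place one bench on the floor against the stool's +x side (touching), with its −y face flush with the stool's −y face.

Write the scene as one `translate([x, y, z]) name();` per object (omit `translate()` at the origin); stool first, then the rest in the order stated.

stool();
translate([299, 0, 0]) bench();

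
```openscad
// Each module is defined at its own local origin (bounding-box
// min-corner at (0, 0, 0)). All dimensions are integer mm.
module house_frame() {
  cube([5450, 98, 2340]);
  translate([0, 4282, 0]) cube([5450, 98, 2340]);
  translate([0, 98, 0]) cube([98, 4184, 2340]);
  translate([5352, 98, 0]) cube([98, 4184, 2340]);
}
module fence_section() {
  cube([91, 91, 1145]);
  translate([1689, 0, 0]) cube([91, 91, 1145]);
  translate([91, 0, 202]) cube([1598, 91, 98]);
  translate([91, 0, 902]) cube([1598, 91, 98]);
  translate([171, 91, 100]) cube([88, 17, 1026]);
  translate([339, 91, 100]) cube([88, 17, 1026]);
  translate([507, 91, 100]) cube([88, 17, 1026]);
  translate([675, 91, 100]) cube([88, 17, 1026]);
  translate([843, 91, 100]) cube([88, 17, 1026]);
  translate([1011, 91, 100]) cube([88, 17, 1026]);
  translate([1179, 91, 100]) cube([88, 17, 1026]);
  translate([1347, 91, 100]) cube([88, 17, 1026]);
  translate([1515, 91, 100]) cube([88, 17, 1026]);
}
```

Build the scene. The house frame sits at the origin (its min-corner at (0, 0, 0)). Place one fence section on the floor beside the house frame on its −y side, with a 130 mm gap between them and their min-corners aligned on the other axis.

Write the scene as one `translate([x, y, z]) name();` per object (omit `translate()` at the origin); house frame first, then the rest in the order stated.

house_frame();
translate([0, -238, 0]) fence_section();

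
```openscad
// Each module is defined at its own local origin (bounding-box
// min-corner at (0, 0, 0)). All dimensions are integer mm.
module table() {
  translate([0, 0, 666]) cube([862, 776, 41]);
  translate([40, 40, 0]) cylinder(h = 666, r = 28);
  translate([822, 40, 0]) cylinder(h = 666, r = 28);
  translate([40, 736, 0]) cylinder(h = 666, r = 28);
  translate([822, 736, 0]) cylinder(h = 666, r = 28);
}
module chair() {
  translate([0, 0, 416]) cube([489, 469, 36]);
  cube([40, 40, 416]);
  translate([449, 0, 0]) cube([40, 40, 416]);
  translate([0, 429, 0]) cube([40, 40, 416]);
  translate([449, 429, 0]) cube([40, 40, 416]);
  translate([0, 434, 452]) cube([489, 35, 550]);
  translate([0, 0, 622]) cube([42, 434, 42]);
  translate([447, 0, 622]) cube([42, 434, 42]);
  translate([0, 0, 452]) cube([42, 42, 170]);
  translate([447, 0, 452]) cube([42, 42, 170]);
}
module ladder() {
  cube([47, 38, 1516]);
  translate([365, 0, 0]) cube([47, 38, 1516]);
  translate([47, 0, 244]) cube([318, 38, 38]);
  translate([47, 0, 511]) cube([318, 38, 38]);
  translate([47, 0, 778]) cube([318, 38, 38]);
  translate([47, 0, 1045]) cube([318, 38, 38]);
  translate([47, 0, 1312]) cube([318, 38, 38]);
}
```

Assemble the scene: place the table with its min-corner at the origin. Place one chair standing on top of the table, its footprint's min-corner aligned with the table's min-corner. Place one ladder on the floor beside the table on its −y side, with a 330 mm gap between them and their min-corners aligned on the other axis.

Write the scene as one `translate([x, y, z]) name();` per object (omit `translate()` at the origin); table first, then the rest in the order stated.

table();
translate([0, 0, 707]) chair();
translate([0, -368, 0]) ladder();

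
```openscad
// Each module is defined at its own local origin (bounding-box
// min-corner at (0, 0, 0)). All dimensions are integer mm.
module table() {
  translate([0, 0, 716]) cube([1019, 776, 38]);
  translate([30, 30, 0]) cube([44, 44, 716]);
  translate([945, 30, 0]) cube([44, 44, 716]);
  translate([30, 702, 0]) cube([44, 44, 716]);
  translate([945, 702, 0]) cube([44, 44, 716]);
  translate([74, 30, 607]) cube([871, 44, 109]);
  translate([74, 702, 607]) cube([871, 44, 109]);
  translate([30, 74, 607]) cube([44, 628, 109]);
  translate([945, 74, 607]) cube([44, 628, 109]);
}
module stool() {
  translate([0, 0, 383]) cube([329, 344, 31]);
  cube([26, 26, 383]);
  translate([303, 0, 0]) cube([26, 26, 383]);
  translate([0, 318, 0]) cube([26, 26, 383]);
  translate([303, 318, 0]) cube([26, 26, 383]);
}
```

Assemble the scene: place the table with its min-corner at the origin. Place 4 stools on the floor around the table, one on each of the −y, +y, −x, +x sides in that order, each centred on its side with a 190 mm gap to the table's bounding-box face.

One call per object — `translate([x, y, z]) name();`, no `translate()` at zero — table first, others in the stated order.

table();
translate([345, -534, 0]) stool();
translate([345, 966, 0]) stool();
translate([-519, 216, 0]) stool();
translate([1209, 216, 0]) stool();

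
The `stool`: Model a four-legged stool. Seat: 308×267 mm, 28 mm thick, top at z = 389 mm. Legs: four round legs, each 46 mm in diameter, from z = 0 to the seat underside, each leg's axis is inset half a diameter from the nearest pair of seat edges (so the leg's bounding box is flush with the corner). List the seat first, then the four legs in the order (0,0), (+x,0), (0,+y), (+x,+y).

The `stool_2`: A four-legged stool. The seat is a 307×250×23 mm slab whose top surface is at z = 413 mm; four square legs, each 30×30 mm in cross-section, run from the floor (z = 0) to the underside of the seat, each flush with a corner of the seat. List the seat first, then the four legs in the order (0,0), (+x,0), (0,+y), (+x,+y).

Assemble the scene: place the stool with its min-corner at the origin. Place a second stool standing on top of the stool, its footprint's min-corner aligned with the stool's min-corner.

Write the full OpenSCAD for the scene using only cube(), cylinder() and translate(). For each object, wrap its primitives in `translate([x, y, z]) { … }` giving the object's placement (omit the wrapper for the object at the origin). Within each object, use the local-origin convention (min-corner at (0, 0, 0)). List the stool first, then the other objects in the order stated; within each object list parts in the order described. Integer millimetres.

translate([0, 0, 361]) cube([308, 267, 28]);
translate([23, 23, 0]) cylinder(h = 361, r = 23);
translate([285, 23, 0]) cylinder(h = 361, r = 23);
translate([23, 244, 0]) cylinder(h = 361, r = 23);
translate([285, 244, 0]) cylinder(h = 361, r = 23);
translate([0, 0, 389]) {
  translate([0, 0, 390]) cube([307, 250, 23]);
  cube([30, 30, 390]);
  translate([277, 0, 0]) cube([30, 30, 390]);
  translate([0, 220, 0]) cube([30, 30, 390]);
  translate([277, 220, 0]) cube([30, 30, 390]);
}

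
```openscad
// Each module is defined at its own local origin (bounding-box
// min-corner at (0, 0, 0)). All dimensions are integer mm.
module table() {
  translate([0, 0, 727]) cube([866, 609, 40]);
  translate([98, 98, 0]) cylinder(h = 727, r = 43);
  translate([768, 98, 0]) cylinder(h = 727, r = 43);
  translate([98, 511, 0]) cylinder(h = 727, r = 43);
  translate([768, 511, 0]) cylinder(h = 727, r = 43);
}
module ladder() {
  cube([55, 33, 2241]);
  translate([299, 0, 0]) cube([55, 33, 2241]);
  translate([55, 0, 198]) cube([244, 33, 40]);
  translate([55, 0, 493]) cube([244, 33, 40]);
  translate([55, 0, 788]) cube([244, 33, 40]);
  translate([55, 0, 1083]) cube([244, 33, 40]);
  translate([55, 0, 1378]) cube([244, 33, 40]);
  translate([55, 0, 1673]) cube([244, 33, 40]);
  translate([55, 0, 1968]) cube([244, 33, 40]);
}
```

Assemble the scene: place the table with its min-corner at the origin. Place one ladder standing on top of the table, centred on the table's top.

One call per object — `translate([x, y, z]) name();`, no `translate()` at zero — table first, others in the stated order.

table();
translate([256, 288, 767]) ladder();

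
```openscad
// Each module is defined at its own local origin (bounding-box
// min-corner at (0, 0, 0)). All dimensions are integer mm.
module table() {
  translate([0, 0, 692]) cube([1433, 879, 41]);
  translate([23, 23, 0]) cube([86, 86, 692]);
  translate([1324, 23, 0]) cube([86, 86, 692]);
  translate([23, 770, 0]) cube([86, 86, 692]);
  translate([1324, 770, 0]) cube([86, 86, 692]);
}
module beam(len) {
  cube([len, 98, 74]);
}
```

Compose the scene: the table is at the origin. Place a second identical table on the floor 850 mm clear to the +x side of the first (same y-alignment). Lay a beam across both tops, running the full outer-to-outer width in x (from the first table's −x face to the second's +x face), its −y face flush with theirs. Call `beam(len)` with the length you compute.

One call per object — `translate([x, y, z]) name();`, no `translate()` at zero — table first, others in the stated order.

table();
translate([2283, 0, 0]) table();
translate([0, 0, 733]) beam(3716);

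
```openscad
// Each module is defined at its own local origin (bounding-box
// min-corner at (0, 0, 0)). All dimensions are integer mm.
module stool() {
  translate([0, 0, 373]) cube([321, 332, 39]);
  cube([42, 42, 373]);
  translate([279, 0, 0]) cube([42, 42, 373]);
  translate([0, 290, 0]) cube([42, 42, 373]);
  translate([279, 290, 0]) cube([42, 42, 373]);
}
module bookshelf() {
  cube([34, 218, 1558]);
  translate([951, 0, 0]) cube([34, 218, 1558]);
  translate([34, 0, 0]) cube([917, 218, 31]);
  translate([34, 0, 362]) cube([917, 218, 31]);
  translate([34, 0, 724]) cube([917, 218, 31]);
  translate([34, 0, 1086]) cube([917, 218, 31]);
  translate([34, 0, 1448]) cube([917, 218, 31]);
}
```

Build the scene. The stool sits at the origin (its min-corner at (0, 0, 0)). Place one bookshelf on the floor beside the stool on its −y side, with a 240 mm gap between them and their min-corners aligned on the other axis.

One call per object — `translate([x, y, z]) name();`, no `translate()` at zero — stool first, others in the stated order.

stool();
translate([0, -458, 0]) bookshelf();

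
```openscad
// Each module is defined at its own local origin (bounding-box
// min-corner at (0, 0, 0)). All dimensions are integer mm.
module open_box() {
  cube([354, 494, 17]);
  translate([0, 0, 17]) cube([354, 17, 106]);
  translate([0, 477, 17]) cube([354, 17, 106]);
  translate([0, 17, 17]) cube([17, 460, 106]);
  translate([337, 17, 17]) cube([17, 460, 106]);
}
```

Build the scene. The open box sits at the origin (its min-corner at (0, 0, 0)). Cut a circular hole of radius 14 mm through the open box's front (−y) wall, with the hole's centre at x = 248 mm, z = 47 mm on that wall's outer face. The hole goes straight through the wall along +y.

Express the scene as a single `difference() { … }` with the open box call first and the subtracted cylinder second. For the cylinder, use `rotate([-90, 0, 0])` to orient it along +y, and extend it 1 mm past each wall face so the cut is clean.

difference() {
  open_box();
  translate([248, -1, 47]) rotate([-90, 0, 0]) cylinder(h = 19, r = 14);
}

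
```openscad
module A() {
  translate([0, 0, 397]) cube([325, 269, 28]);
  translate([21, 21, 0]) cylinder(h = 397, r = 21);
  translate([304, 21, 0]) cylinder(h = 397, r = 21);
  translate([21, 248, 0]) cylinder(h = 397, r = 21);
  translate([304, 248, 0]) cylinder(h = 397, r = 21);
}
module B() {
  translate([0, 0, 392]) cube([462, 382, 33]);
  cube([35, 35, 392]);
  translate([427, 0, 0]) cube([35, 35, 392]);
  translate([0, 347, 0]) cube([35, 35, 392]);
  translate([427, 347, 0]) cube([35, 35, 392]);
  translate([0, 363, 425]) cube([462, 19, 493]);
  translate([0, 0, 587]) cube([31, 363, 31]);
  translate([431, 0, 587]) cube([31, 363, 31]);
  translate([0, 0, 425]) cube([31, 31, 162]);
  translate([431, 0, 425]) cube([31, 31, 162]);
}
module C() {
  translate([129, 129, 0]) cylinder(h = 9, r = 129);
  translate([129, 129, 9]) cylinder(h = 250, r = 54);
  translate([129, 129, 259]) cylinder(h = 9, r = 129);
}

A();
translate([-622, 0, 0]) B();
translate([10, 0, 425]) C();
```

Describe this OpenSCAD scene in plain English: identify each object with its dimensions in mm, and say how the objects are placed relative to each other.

A is a four-legged stool. The seat is 325×269 mm, 28 mm thick, top at z = 425 mm. It stands on four round legs, each 42 mm in diameter, from z = 0 to the seat underside, each leg's axis is inset half a diameter from the nearest pair of seat edges (so the leg's bounding box is flush with the corner).

B is a chair: 462×382 mm seat, 33 mm thick, top at z = 425 mm, on four 35 mm square corner legs flush with the seat edges. A 19 mm thick backrest slab spans the full seat width, extending 493 mm above the seat top, its back face flush with the seat's +y edge. Two armrests of 31×31 mm section run along each side from the seat's front edge to the front of the backrest, top faces 193 mm above the seat top and outer faces flush with the seat's x-edges; a 31×31 mm post under the front of each armrest stands on the seat at the front corner.

C is a spool: two coaxial disc flanges of radius 129 mm and thickness 9 mm, joined by a core cylinder of radius 54 mm and height 250 mm. The lower flange rests on z = 0 and the three cylinders share a vertical axis.

The chair is on the floor beside the stool on its −x side. The spool is on top of the stool.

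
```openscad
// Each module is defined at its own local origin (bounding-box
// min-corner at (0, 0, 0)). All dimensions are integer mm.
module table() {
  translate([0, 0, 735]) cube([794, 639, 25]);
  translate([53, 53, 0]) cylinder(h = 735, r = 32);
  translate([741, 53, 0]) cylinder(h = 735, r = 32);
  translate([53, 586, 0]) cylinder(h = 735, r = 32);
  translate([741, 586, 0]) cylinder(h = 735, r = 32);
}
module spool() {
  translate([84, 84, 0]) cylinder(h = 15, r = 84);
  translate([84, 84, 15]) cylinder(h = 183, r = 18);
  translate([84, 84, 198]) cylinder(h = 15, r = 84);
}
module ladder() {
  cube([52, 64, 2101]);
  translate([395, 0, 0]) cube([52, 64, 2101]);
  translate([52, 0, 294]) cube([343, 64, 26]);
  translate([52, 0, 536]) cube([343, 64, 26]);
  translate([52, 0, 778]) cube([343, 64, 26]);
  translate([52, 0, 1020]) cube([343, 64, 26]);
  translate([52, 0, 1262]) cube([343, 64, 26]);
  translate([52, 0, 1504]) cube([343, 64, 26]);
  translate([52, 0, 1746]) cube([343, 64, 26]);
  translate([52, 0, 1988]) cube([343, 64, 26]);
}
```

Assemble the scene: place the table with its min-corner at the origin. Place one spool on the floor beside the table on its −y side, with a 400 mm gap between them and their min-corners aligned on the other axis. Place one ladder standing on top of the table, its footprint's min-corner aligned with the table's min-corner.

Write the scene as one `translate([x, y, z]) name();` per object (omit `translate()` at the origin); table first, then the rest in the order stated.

table();
translate([0, -568, 0]) spool();
translate([0, 0, 760]) ladder();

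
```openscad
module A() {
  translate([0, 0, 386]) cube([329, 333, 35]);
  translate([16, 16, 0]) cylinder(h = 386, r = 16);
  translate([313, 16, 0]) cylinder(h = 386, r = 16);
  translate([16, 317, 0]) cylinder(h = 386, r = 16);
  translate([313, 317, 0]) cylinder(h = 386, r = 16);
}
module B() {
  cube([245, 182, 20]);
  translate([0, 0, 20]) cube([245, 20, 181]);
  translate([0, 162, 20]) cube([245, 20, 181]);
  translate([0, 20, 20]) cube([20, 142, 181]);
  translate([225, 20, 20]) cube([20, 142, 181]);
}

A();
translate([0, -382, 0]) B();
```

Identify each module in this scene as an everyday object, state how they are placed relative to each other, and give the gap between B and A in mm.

The open box's nearest face is 200 mm from the stool's −y face.

A is a stool. B is an open box. The open box is on the floor beside the stool on its −y side. The gap between the open box and the stool is 200 mm.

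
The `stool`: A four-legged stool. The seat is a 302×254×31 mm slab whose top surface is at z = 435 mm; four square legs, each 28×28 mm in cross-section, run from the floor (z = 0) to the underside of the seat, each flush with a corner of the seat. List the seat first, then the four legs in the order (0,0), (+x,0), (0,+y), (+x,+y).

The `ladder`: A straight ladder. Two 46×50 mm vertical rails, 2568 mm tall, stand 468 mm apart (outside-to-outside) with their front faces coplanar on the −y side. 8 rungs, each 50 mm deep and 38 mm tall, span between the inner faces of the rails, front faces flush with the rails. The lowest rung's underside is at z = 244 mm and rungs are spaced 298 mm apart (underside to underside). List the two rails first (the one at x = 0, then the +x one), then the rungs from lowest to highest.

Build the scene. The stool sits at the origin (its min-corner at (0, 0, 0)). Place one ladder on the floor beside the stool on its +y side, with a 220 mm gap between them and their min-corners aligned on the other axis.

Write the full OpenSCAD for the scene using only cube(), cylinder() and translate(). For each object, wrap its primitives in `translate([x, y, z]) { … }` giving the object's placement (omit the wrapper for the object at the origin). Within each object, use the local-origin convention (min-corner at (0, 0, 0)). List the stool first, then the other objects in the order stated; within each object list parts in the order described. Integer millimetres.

translate([0, 0, 404]) cube([302, 254, 31]);
cube([28, 28, 404]);
translate([274, 0, 0]) cube([28, 28, 404]);
translate([0, 226, 0]) cube([28, 28, 404]);
translate([274, 226, 0]) cube([28, 28, 404]);
translate([0, 474, 0]) {
  cube([46, 50, 2568]);
  translate([422, 0, 0]) cube([46, 50, 2568]);
  translate([46, 0, 244]) cube([376, 50, 38]);
  translate([46, 0, 542]) cube([376, 50, 38]);
  translate([46, 0, 840]) cube([376, 50, 38]);
  translate([46, 0, 1138]) cube([376, 50, 38]);
  translate([46, 0, 1436]) cube([376, 50, 38]);
  translate([46, 0, 1734]) cube([376, 50, 38]);
  translate([46, 0, 2032]) cube([376, 50, 38]);
  translate([46, 0, 2330]) cube([376, 50, 38]);
}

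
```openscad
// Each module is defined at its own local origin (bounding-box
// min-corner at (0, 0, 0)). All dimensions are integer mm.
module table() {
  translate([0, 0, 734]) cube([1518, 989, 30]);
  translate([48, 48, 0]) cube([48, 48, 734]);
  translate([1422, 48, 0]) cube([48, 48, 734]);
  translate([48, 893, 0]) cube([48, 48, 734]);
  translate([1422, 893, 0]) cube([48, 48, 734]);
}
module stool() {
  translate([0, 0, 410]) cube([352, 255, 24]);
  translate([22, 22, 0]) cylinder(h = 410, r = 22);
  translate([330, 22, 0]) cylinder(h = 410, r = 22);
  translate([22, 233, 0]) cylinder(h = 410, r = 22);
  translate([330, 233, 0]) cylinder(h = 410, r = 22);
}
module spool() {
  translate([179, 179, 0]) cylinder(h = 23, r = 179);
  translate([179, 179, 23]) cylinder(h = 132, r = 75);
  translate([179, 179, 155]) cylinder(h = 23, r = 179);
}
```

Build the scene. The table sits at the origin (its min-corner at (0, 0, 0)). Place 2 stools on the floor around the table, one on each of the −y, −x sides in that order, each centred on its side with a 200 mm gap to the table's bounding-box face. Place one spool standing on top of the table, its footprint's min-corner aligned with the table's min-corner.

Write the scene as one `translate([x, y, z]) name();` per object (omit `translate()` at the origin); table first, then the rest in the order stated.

table();
translate([583, -455, 0]) stool();
translate([-552, 367, 0]) stool();
translate([0, 0, 764]) spool();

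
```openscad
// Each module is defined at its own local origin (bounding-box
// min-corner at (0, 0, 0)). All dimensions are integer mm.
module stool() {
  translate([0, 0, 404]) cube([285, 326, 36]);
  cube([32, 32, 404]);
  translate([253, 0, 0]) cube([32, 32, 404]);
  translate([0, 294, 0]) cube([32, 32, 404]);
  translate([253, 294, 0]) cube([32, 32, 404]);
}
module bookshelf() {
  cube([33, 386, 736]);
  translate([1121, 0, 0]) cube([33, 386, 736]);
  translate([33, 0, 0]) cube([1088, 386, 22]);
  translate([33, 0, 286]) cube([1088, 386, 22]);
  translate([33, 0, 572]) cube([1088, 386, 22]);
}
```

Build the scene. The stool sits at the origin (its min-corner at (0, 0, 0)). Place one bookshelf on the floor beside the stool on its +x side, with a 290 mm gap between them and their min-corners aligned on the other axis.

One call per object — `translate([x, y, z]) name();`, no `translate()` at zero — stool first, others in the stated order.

stool();
translate([575, 0, 0]) bookshelf();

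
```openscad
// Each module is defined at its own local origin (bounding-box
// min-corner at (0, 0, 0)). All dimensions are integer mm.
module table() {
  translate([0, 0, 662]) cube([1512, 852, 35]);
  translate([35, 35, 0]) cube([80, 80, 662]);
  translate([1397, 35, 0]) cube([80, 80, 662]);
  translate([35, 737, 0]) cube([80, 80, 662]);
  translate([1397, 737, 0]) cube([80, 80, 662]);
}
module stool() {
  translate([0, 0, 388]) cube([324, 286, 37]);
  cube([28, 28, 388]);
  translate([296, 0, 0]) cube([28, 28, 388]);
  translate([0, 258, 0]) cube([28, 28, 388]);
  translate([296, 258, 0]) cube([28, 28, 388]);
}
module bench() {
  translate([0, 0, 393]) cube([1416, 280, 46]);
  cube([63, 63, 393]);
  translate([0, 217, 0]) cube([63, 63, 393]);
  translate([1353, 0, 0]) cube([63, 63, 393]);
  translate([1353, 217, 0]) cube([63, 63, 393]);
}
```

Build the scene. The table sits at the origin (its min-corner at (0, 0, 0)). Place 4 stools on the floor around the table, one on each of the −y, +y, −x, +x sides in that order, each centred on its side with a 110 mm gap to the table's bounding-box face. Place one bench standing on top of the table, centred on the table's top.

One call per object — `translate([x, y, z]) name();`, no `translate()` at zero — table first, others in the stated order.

table();
translate([594, -396, 0]) stool();
translate([594, 962, 0]) stool();
translate([-434, 283, 0]) stool();
translate([1622, 283, 0]) stool();
translate([48, 286, 697]) bench();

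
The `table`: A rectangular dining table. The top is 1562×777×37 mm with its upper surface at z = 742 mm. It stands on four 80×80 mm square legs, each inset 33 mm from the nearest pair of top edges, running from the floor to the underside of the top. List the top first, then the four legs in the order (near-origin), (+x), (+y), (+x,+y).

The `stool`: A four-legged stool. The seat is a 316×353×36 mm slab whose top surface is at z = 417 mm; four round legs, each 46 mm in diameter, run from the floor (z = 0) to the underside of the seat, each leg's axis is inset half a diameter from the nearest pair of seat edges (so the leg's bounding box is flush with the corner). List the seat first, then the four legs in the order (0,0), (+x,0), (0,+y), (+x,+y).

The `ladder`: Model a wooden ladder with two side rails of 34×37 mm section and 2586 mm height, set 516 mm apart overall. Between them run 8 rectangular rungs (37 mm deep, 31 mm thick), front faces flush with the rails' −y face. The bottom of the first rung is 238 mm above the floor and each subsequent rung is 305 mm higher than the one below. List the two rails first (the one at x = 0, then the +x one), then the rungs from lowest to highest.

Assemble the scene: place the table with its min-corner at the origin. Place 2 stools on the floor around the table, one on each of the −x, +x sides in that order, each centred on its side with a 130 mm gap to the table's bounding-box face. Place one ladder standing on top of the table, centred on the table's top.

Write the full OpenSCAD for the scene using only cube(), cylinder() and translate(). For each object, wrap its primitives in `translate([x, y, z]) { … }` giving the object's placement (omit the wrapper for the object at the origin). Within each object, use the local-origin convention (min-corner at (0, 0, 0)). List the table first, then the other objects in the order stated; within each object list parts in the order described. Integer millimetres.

translate([0, 0, 705]) cube([1562, 777, 37]);
translate([33, 33, 0]) cube([80, 80, 705]);
translate([1449, 33, 0]) cube([80, 80, 705]);
translate([33, 664, 0]) cube([80, 80, 705]);
translate([1449, 664, 0]) cube([80, 80, 705]);
translate([-446, 212, 0]) {
  translate([0, 0, 381]) cube([316, 353, 36]);
  translate([23, 23, 0]) cylinder(h = 381, r = 23);
  translate([293, 23, 0]) cylinder(h = 381, r = 23);
  translate([23, 330, 0]) cylinder(h = 381, r = 23);
  translate([293, 330, 0]) cylinder(h = 381, r = 23);
}
translate([1692, 212, 0]) {
  translate([0, 0, 381]) cube([316, 353, 36]);
  translate([23, 23, 0]) cylinder(h = 381, r = 23);
  translate([293, 23, 0]) cylinder(h = 381, r = 23);
  translate([23, 330, 0]) cylinder(h = 381, r = 23);
  translate([293, 330, 0]) cylinder(h = 381, r = 23);
}
translate([523, 370, 742]) {
  cube([34, 37, 2586]);
  translate([482, 0, 0]) cube([34, 37, 2586]);
  translate([34, 0, 238]) cube([448, 37, 31]);
  translate([34, 0, 543]) cube([448, 37, 31]);
  translate([34, 0, 848]) cube([448, 37, 31]);
  translate([34, 0, 1153]) cube([448, 37, 31]);
  translate([34, 0, 1458]) cube([448, 37, 31]);
  translate([34, 0, 1763]) cube([448, 37, 31]);
  translate([34, 0, 2068]) cube([448, 37, 31]);
  translate([34, 0, 2373]) cube([448, 37, 31]);
}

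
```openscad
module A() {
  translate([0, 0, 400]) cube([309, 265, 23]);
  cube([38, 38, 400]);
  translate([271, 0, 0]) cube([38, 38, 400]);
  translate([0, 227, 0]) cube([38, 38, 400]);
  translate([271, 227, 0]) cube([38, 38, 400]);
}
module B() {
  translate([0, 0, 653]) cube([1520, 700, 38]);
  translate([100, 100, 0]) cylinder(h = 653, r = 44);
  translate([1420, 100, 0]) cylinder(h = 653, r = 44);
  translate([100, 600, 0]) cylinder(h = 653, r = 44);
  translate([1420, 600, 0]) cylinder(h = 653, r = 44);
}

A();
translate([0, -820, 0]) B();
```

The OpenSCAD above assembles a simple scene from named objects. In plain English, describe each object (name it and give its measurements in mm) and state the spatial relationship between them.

A is a four-legged stool. The seat is a 309×265×23 mm slab whose top surface is at z = 423 mm; four square legs, each 38×38 mm in cross-section, run from the floor (z = 0) to the underside of the seat, each flush with a corner of the seat.

B is a table: top 1520 mm (x) × 700 mm (y), 38 mm thick, upper face at z = 691 mm, on four round legs of 88 mm diameter, each leg's bounding box inset 56 mm from the nearest pair of top edges, running from z = 0 to the bottom of the top.

The table is on the floor beside the stool on its −y side.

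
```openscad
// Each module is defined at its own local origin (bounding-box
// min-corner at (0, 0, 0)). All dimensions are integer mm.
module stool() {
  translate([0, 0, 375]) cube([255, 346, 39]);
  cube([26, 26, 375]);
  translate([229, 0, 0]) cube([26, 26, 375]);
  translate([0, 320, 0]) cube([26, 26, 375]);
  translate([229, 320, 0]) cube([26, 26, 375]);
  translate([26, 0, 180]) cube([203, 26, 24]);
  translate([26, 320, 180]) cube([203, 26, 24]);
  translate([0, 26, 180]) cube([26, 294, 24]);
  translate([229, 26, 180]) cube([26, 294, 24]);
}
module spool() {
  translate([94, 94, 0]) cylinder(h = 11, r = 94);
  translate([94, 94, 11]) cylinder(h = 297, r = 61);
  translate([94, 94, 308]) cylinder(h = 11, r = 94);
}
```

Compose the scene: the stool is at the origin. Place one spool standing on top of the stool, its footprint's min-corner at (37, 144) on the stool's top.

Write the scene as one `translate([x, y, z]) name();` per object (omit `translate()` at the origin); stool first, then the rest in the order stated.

stool();
translate([37, 144, 414]) spool();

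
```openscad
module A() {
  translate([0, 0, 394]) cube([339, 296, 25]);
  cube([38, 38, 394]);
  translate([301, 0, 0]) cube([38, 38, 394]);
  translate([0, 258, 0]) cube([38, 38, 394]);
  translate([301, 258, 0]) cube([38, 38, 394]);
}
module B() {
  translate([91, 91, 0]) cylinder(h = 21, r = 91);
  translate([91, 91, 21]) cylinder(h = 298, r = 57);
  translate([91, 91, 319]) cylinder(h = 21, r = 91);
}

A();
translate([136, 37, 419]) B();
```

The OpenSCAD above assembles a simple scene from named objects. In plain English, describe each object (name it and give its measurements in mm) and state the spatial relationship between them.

A is a four-legged stool. The seat is a 339×296×25 mm slab whose top surface is at z = 419 mm; four square legs, each 38×38 mm in cross-section, run from the floor (z = 0) to the underside of the seat, each flush with a corner of the seat.

B is a spool: two coaxial disc flanges of radius 91 mm and thickness 21 mm, joined by a core cylinder of radius 57 mm and height 298 mm. The lower flange rests on z = 0 and the three cylinders share a vertical axis.

The spool is on top of the stool.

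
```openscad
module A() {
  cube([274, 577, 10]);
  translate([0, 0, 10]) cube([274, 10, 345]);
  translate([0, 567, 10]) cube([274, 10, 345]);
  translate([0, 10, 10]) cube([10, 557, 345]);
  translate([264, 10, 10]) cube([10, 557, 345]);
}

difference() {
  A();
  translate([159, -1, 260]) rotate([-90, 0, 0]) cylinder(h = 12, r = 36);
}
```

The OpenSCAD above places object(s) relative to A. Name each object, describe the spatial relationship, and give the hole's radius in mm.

A is an open box. The open box has a circular hole through its front wall. The hole's radius is 36 mm.

The subtracted cylinder has r = 36 mm.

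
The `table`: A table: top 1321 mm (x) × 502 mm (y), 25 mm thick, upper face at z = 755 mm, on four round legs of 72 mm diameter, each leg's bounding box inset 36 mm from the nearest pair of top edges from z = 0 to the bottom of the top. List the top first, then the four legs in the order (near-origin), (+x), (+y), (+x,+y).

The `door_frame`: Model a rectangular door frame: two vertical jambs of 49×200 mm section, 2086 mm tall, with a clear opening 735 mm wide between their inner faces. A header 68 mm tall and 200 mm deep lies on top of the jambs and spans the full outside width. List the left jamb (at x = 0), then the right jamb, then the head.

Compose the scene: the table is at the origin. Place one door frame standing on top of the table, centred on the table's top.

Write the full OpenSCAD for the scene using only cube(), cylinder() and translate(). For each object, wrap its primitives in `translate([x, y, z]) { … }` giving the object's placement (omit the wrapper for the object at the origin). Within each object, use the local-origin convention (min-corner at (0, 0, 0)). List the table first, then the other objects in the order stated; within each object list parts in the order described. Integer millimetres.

translate([0, 0, 730]) cube([1321, 502, 25]);
translate([72, 72, 0]) cylinder(h = 730, r = 36);
translate([1249, 72, 0]) cylinder(h = 730, r = 36);
translate([72, 430, 0]) cylinder(h = 730, r = 36);
translate([1249, 430, 0]) cylinder(h = 730, r = 36);
translate([244, 151, 755]) {
  cube([49, 200, 2086]);
  translate([784, 0, 0]) cube([49, 200, 2086]);
  translate([0, 0, 2086]) cube([833, 200, 68]);
}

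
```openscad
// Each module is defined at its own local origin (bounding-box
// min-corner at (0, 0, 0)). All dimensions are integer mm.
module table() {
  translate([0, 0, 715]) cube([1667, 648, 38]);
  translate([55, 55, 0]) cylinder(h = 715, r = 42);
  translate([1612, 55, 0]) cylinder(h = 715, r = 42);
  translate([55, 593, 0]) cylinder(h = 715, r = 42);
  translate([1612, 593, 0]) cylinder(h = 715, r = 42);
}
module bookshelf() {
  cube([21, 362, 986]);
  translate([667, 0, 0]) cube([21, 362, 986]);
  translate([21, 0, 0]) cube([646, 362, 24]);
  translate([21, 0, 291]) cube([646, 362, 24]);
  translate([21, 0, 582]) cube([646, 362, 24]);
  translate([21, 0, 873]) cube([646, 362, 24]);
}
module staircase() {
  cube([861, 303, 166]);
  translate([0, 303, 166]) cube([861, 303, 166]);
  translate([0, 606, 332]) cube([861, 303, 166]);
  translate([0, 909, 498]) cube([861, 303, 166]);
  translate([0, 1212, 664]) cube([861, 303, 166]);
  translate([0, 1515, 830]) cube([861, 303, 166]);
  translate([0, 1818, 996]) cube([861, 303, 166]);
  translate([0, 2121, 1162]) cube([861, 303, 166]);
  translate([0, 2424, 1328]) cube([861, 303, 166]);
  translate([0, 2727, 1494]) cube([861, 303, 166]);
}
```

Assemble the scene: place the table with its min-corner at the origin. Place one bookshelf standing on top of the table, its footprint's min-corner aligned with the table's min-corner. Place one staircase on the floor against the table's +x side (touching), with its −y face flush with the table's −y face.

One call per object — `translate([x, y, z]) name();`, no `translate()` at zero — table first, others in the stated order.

table();
translate([0, 0, 753]) bookshelf();
translate([1667, 0, 0]) staircase();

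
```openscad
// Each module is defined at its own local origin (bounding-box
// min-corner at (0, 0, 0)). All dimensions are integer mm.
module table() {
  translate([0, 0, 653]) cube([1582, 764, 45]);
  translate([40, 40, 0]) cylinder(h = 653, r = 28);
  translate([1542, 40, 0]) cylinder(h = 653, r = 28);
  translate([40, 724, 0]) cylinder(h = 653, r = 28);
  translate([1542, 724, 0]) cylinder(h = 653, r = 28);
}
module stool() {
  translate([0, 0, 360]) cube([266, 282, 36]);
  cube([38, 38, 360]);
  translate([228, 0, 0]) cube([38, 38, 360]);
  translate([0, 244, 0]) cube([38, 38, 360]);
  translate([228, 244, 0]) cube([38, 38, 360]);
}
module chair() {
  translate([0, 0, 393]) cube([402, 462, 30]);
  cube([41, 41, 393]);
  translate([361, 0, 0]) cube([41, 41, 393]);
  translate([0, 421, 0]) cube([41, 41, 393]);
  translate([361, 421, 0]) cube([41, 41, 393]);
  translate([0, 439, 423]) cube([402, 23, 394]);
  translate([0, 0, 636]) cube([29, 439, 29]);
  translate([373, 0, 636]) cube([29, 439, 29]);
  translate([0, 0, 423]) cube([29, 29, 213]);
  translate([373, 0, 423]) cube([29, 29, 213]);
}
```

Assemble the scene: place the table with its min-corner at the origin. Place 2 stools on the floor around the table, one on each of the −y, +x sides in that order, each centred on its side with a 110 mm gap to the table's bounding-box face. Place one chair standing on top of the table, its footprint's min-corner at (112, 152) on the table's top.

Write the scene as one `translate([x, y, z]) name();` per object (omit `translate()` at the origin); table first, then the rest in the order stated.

table();
translate([658, -392, 0]) stool();
translate([1692, 241, 0]) stool();
translate([112, 152, 698]) chair();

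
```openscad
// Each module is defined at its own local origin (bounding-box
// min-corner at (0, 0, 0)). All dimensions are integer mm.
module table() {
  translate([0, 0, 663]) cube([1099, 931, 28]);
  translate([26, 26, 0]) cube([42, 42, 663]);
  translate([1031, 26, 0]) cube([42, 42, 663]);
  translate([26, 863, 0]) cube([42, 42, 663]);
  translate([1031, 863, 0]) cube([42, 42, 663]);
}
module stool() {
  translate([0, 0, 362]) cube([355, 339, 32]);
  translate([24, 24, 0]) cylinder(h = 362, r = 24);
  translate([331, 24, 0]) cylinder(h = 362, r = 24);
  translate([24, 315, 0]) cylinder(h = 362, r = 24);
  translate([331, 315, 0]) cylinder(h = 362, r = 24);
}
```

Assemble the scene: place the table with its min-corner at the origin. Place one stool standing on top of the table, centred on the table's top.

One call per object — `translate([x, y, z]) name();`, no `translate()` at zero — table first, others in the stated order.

table();
translate([372, 296, 691]) stool();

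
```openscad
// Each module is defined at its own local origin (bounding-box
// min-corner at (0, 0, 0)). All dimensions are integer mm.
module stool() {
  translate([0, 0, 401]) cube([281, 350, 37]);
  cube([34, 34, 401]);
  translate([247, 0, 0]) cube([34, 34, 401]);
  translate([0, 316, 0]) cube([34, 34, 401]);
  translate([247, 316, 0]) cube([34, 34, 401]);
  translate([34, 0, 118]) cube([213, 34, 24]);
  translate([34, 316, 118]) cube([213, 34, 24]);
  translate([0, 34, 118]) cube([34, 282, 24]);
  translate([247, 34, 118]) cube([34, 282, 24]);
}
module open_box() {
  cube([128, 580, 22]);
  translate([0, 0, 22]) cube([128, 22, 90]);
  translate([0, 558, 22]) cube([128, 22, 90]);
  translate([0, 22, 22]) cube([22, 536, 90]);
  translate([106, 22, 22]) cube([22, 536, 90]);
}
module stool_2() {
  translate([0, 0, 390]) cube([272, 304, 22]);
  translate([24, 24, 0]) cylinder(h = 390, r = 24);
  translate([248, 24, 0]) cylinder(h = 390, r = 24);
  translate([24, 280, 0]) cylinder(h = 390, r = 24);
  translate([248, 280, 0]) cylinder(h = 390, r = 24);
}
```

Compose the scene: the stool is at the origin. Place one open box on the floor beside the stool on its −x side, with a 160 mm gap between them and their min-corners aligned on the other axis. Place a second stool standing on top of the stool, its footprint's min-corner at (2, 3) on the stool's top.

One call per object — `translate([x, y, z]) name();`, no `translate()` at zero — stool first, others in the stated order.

stool();
translate([-288, 0, 0]) open_box();
translate([2, 3, 438]) stool_2();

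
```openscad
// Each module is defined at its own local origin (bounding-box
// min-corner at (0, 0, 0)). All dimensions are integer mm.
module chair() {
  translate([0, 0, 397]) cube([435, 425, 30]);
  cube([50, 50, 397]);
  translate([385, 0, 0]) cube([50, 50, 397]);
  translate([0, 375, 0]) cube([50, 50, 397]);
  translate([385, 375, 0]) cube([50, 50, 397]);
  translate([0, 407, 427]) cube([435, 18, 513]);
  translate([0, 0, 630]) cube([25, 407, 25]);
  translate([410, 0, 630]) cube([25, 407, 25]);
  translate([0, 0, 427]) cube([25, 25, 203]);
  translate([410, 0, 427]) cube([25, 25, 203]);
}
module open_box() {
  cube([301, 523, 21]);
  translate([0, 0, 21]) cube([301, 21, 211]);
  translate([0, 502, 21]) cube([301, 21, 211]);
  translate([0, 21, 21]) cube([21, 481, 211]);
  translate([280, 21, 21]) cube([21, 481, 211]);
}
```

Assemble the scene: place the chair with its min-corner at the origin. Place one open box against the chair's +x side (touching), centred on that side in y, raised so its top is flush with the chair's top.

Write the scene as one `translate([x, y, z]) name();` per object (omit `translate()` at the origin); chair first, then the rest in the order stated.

chair();
translate([435, -49, 708]) open_box();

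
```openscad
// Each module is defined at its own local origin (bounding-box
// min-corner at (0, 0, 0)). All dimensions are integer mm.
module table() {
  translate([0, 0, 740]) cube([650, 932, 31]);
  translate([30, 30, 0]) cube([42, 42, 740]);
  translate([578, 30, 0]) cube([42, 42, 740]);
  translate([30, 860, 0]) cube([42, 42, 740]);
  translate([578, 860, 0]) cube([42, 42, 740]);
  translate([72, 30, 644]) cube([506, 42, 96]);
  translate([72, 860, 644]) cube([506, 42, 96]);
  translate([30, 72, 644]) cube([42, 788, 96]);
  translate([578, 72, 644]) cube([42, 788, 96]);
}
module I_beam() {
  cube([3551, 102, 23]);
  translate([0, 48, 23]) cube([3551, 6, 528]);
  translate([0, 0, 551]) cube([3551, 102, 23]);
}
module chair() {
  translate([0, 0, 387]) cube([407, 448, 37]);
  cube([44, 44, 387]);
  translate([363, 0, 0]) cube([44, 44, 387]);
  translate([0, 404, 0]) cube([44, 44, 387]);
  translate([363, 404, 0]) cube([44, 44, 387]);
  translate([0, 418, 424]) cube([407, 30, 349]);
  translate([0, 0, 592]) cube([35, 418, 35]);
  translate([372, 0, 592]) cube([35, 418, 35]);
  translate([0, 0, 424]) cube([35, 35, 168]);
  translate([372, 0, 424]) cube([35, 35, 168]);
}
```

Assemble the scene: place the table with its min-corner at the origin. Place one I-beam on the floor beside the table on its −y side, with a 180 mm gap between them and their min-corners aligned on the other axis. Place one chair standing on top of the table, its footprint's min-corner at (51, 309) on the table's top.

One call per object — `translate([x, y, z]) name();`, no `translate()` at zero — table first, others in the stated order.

table();
translate([0, -282, 0]) I_beam();
translate([51, 309, 771]) chair();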